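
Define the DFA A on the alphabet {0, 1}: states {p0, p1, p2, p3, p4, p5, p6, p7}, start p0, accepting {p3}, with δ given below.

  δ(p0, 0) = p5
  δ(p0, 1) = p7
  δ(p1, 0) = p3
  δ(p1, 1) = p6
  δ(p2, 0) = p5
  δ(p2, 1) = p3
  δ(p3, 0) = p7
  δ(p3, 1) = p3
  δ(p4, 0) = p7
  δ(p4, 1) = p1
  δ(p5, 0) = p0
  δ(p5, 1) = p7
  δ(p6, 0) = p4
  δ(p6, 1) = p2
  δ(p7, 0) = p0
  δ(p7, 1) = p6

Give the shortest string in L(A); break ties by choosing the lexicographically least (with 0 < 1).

A breadth-first search from p0 reaches an accepting state first via the path p0 → p7 → p6 → p2 → p3 on input 1111.
No string of length < 4 is accepted (BFS exhausts all shorter strings without reaching an accepting state), and 1111 is the lexicographically least accepting string of length 4.

1111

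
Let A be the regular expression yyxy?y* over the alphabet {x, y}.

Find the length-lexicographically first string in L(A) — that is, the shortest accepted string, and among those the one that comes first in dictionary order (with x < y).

By inspection of the expression, no string of length less than 3 matches, and yyx is the lexicographically first match of length 3.

yyx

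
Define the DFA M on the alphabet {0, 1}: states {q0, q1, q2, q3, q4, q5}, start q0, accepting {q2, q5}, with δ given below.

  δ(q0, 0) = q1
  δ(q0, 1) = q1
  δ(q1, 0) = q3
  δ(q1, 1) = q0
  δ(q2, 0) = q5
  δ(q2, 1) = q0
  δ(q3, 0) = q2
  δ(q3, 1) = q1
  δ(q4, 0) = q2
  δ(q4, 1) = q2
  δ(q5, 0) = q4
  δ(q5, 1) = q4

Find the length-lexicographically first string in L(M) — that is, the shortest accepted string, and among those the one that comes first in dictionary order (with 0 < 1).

000

A breadth-first search from q0 reaches an accepting state first via the path q0 → q1 → q3 → q2 on input 000.
No string of length < 3 is accepted (BFS exhausts all shorter strings without reaching an accepting state), and 000 is the lexicographically least accepting string of length 3.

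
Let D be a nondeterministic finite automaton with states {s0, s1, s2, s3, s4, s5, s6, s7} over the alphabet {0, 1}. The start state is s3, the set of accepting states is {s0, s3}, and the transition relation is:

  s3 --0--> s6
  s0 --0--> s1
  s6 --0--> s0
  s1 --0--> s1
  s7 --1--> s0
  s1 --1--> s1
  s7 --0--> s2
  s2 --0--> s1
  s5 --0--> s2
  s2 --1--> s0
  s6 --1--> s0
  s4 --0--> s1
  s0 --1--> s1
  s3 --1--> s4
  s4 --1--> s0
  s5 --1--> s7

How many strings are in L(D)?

4

The useful subgraph on states {s0, s3, s4, s6} is acyclic, so L(D) is finite; the longest accepting path visits 3 useful states, giving maximum string length 2.
Counting accepting paths from s3 by length: 1 of length 0, 3 of length 2. Total 4.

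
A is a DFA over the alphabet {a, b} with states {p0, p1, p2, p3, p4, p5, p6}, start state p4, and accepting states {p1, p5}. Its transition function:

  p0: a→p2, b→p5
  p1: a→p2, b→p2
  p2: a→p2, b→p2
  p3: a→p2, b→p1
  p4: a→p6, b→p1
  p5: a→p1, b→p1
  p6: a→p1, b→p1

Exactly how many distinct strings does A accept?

The useful subgraph on states {p1, p4, p6} is acyclic, so L(A) is finite; the longest accepting path visits 3 useful states, giving maximum string length 2.
Counting accepting paths from p4 by length: 1 of length 1, 2 of length 2. Total 3.

3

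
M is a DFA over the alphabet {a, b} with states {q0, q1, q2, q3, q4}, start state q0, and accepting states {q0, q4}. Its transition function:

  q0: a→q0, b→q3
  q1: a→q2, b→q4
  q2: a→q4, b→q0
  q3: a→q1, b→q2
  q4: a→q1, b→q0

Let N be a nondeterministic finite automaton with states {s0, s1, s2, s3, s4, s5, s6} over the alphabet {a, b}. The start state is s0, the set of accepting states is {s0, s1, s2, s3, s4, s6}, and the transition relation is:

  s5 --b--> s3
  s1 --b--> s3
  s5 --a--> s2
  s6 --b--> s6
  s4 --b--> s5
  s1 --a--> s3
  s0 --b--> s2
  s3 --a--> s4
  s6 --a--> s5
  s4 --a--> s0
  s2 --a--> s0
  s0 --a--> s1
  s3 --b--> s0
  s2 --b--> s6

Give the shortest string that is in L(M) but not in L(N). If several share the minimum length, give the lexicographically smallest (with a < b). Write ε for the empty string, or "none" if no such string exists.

bba

The string bba is accepted by M but not by N.
No shorter string lies in the difference, and bba is the lexicographically first length-3 string in L(M) \ L(N).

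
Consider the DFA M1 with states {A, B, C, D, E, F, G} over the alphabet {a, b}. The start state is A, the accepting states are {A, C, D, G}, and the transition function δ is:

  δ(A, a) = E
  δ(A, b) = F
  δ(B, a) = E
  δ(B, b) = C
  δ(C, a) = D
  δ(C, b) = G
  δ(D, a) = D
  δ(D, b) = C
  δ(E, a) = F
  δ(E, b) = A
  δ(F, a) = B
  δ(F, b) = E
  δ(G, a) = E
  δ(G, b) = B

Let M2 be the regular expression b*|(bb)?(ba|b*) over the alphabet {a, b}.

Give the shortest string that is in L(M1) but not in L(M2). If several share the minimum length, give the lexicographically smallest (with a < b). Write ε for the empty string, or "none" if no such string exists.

ab

The string ab is accepted by M1 but not by M2.
No shorter string lies in the difference, and ab is the lexicographically first length-2 string in L(M1) \ L(M2).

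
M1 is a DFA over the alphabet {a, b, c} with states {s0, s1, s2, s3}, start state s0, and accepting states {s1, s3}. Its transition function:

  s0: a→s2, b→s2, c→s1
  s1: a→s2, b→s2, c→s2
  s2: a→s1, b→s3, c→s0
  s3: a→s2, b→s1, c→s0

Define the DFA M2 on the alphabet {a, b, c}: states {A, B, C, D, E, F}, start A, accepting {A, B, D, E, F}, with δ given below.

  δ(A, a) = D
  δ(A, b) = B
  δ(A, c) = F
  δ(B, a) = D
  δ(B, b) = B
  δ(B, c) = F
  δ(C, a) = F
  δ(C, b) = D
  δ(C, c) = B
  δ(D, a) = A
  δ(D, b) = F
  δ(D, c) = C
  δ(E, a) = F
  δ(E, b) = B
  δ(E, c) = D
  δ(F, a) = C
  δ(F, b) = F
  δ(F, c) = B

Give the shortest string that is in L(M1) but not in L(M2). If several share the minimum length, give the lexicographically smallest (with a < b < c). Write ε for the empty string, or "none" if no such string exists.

The string cba is accepted by M1 but not by M2.
No shorter string lies in the difference, and cba is the lexicographically first length-3 string in L(M1) \ L(M2).

cba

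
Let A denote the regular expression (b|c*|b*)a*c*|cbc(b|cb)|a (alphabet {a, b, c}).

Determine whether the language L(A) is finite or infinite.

The expression contains a Kleene star applied to a subexpression that matches at least one nonempty string, so it matches strings of unbounded length.
Hence L(A) is infinite.

infinite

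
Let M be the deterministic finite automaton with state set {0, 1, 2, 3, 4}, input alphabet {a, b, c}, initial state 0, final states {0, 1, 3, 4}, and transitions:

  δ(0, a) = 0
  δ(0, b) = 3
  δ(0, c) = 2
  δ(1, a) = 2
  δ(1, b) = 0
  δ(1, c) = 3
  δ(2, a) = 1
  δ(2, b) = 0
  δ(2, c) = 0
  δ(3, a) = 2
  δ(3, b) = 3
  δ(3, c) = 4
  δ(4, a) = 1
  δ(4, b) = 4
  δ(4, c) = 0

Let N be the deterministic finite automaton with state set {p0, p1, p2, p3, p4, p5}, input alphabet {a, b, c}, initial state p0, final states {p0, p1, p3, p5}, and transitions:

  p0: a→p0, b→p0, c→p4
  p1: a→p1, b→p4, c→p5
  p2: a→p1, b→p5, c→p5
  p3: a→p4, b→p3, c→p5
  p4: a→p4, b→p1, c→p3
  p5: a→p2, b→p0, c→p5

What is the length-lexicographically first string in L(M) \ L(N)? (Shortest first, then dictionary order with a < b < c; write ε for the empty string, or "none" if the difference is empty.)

The string bc is accepted by M but not by N.
No shorter string lies in the difference, and bc is the lexicographically first length-2 string in L(M) \ L(N).

bc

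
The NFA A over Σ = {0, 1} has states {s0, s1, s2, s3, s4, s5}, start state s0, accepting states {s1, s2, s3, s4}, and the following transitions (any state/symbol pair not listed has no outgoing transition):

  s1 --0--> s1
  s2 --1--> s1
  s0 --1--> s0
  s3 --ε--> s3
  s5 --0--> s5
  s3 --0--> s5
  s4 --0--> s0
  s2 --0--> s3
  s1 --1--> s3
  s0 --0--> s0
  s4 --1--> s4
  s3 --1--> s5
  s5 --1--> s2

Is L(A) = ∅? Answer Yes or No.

Yes

The states reachable from the start state are {s0}.
None of the accepting states {s1, s2, s3, s4} is reachable, so no string is accepted and L(A) = ∅.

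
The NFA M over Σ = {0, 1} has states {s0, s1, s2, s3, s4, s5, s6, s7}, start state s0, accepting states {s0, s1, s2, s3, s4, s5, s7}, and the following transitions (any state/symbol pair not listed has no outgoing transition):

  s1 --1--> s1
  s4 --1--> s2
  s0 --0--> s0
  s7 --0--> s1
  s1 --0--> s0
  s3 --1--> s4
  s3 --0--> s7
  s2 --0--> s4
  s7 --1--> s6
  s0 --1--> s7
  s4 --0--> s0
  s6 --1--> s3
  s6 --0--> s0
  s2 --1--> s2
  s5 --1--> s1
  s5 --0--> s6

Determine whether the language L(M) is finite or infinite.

infinite

State s0 is reachable from the start and can reach an accepting state, and it lies on the cycle s0 → s0.
Traversing that cycle any number of times yields accepted strings of unbounded length, so the language is infinite.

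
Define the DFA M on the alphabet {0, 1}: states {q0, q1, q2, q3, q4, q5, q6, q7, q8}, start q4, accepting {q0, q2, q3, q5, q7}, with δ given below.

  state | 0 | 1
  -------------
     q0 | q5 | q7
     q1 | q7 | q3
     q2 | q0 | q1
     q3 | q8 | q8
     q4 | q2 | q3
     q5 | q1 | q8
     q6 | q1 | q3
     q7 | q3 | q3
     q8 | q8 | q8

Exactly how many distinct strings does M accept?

15

The useful subgraph on states {q0, q1, q2, q3, q4, q5, q7} is acyclic, so L(M) is finite; the longest accepting path visits 7 useful states, giving maximum string length 6.
Counting accepting paths from q4 by length: 2 of length 1, 1 of length 2, 4 of length 3, 4 of length 4, 2 of length 5, 2 of length 6. Total 15.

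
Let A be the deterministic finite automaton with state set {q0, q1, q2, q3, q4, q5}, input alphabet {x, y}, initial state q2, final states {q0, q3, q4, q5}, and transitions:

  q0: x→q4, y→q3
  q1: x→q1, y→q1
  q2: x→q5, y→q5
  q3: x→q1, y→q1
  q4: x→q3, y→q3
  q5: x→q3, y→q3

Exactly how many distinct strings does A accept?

The useful subgraph on states {q2, q3, q5} is acyclic, so L(A) is finite; the longest accepting path visits 3 useful states, giving maximum string length 2.
Counting accepting paths from q2 by length: 2 of length 1, 4 of length 2. Total 6.

6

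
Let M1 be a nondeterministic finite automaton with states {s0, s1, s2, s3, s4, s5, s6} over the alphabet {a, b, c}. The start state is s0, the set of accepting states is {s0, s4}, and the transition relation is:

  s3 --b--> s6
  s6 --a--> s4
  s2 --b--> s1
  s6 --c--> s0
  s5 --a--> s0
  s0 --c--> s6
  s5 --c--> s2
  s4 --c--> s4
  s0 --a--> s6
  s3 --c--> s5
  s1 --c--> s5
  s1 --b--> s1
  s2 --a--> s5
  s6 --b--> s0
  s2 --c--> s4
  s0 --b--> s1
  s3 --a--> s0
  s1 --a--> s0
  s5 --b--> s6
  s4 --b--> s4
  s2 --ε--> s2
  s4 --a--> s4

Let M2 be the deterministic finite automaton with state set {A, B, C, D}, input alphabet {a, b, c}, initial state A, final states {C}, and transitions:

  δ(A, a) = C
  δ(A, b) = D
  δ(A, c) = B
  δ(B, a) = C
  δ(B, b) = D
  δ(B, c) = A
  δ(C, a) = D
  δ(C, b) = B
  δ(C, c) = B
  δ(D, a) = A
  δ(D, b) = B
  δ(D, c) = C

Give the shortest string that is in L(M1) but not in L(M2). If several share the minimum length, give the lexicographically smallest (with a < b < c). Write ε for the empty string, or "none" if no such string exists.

ε

The empty string ε is accepted by M1 but not by M2.
Since ε is the unique shortest string, it is the required witness.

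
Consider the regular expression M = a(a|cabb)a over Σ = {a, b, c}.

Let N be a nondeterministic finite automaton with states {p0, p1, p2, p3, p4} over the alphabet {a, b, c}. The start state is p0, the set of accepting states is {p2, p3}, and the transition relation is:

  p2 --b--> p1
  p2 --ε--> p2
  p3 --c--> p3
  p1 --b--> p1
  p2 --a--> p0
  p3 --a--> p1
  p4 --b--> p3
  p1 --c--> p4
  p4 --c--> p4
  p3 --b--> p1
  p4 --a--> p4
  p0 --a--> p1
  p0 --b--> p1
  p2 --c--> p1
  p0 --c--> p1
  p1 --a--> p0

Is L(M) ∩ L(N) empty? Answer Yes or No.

Converting the expression M to a DFA (subset construction, then merging equivalent states) gives the minimal DFA with states {m0, m1, m2, m3, m4, m5, m6, m7}, start state m0, accepting states {m5} and transitions m0: a→m1, b→m2, c→m2; m1: a→m3, b→m2, c→m4; m2: a→m2, b→m2, c→m2; m3: a→m5, b→m2, c→m2; m4: a→m6, b→m2, c→m2; m5: a→m2, b→m2, c→m2; m6: a→m2, b→m7, c→m2; m7: a→m2, b→m3, c→m2.
Exploring the product automaton M × N from the start pair (m0, p0), following both machines on each input symbol, reaches 13 state pairs: (m0, p0), (m1, p1), (m2, p1), (m3, p0), (m4, p4), (m2, p0), (m2, p4), (m5, p1), (m6, p4), (m2, p3), (m7, p3), (m3, p1), (m5, p0).
M accepts in {m5} and N accepts in {p2, p3}; no reachable pair has both components accepting, so no string drives both machines to acceptance simultaneously and L(M) ∩ L(N) = ∅.
So no string is accepted by both, and the intersection is empty.

Yes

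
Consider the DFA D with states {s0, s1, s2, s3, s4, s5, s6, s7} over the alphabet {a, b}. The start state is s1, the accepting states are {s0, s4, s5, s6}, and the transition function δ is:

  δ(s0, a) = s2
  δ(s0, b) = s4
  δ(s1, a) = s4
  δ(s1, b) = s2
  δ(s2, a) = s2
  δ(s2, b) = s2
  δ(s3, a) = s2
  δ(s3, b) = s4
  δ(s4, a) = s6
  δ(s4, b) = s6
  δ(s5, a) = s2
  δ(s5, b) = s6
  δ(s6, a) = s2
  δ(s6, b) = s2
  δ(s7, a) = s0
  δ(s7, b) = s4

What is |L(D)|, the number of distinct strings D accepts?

The useful subgraph on states {s1, s4, s6} is acyclic, so L(D) is finite; the longest accepting path visits 3 useful states, giving maximum string length 2.
Counting accepting paths from s1 by length: 1 of length 1, 2 of length 2. Total 3.

3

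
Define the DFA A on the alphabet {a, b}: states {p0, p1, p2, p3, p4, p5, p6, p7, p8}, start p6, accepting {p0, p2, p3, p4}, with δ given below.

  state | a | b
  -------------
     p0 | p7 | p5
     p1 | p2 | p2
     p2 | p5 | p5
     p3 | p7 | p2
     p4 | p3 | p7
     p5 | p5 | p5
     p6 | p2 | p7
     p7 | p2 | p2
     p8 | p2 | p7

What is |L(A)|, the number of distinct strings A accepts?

3

The useful subgraph on states {p2, p6, p7} is acyclic, so L(A) is finite; the longest accepting path visits 3 useful states, giving maximum string length 2.
Counting accepting paths from p6 by length: 1 of length 1, 2 of length 2. Total 3.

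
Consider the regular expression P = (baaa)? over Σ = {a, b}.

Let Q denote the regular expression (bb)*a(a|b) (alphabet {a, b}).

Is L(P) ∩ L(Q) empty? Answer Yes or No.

Converting the expression P to a DFA (subset construction, then merging equivalent states) gives the minimal DFA with states {p0, p1, p2, p3, p4, p5}, start state p0, accepting states {p0, p5} and transitions p0: a→p1, b→p2; p1: a→p1, b→p1; p2: a→p3, b→p1; p3: a→p4, b→p1; p4: a→p5, b→p1; p5: a→p1, b→p1.
Converting the expression Q to a DFA (subset construction, then merging equivalent states) gives the minimal DFA with states {q0, q1, q2, q3, q4}, start state q0, accepting states {q3} and transitions q0: a→q1, b→q2; q1: a→q3, b→q3; q2: a→q4, b→q0; q3: a→q4, b→q4; q4: a→q4, b→q4.
Exploring the product automaton P × Q from the start pair (p0, q0), following both machines on each input symbol, reaches 10 state pairs: (p0, q0), (p1, q1), (p2, q2), (p1, q3), (p3, q4), (p1, q0), (p1, q4), (p4, q4), (p1, q2), (p5, q4).
P accepts in {p0, p5} and Q accepts in {q3}; no reachable pair has both components accepting, so no string drives both machines to acceptance simultaneously and L(P) ∩ L(Q) = ∅.
So no string is accepted by both, and the intersection is empty.

Yes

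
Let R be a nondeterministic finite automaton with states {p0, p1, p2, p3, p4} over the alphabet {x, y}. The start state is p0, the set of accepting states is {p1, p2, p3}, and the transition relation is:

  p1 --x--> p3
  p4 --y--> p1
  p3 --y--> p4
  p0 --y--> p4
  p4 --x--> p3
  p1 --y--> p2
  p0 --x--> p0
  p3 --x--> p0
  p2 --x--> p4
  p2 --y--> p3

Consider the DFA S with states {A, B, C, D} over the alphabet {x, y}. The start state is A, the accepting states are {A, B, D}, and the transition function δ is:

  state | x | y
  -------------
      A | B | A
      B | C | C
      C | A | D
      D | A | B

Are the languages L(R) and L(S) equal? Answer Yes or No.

No

The string xxyyx is accepted by R but rejected by S.
So L(R) ≠ L(S).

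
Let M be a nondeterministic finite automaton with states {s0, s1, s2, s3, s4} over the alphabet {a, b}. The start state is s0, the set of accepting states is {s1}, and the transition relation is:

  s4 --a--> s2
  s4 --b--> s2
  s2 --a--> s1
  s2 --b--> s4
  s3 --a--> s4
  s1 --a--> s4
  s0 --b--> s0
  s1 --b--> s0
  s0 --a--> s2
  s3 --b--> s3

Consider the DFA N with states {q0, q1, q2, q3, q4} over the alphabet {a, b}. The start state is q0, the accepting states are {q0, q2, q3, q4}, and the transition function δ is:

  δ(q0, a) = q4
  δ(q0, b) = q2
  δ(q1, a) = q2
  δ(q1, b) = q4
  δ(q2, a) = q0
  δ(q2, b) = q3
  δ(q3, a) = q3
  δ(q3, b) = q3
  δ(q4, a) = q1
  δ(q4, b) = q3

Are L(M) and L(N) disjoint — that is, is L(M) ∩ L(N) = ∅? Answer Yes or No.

The string baa is accepted by both M and N.
Hence L(M) ∩ L(N) ≠ ∅.

No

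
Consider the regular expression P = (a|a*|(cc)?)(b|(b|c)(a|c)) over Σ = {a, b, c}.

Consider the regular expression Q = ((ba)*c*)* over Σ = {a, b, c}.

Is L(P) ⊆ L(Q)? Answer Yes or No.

The string b is in L(P) but not in L(Q).
So L(P) ⊄ L(Q).

No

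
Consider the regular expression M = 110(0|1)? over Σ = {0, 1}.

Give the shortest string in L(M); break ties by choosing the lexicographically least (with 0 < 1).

By inspection of the expression, no string of length less than 3 matches, and 110 is the lexicographically first match of length 3.

110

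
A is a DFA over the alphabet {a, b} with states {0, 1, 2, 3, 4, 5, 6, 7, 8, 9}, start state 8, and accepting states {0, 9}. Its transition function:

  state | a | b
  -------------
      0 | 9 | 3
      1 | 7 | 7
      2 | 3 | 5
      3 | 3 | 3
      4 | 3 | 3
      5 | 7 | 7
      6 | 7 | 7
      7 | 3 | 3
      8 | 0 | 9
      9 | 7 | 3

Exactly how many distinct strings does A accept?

The useful subgraph on states {0, 8, 9} is acyclic, so L(A) is finite; the longest accepting path visits 3 useful states, giving maximum string length 2.
Counting accepting paths from 8 by length: 2 of length 1, 1 of length 2. Total 3.

3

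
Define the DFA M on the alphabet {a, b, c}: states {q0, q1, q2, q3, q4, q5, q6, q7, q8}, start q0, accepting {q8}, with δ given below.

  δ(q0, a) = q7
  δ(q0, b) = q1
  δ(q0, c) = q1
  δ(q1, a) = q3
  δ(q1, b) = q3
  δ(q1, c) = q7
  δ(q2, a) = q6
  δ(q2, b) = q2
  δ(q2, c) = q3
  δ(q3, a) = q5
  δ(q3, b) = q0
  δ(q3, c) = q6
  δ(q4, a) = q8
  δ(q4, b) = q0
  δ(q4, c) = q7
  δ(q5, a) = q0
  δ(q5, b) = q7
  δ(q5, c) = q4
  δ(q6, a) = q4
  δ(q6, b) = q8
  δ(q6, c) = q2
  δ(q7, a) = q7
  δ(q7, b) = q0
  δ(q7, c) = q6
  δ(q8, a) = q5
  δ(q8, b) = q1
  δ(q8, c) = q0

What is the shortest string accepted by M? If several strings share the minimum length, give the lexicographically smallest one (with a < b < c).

A breadth-first search from q0 reaches an accepting state first via the path q0 → q7 → q6 → q8 on input acb.
No string of length < 3 is accepted (BFS exhausts all shorter strings without reaching an accepting state), and acb is the lexicographically least accepting string of length 3.

acb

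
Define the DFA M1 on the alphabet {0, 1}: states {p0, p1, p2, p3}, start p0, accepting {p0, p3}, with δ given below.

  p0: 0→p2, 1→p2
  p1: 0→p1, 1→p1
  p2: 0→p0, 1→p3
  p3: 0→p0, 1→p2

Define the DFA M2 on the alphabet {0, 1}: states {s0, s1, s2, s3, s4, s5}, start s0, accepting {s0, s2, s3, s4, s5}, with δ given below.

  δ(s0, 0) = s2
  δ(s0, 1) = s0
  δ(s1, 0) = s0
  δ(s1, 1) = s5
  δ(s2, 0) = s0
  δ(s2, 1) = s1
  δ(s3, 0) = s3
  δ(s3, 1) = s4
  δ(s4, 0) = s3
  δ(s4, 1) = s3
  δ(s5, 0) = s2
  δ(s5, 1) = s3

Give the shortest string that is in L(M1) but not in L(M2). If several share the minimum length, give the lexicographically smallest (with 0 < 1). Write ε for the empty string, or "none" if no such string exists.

The string 01 is accepted by M1 but not by M2.
No shorter string lies in the difference, and 01 is the lexicographically first length-2 string in L(M1) \ L(M2).

01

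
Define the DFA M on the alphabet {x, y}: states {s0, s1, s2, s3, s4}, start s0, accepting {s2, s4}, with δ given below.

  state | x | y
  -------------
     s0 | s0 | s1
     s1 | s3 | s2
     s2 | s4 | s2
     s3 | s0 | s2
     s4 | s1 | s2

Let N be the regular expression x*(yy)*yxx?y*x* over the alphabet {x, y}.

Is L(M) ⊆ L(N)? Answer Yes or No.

The string yy is in L(M) but not in L(N).
So L(M) ⊄ L(N).

No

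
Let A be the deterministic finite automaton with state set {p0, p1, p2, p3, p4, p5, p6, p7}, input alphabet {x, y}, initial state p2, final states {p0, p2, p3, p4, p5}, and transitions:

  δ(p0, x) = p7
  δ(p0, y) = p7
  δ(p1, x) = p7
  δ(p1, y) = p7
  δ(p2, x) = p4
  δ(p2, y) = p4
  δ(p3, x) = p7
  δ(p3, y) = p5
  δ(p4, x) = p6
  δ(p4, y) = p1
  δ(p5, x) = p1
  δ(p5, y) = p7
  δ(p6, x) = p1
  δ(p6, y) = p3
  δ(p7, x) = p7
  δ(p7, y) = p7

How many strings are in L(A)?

7

The useful subgraph on states {p2, p3, p4, p5, p6} is acyclic, so L(A) is finite; the longest accepting path visits 5 useful states, giving maximum string length 4.
Counting accepting paths from p2 by length: 1 of length 0, 2 of length 1, 2 of length 3, 2 of length 4. Total 7.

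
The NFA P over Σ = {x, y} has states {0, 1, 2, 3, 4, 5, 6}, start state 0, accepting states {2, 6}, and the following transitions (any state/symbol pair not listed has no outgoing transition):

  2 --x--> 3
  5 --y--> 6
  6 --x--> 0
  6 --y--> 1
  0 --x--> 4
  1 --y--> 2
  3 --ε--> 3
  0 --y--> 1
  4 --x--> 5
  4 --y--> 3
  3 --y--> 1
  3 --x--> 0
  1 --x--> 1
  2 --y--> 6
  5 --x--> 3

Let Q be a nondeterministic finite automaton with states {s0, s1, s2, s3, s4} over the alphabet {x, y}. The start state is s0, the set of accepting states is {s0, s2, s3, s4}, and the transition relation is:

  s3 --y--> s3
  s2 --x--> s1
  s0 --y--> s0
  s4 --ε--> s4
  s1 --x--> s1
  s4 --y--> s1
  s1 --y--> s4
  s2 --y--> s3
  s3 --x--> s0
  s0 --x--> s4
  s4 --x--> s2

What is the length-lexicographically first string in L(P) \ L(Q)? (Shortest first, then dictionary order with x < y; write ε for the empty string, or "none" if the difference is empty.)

The string yxy is accepted by P but not by Q.
No shorter string lies in the difference, and yxy is the lexicographically first length-3 string in L(P) \ L(Q).

yxy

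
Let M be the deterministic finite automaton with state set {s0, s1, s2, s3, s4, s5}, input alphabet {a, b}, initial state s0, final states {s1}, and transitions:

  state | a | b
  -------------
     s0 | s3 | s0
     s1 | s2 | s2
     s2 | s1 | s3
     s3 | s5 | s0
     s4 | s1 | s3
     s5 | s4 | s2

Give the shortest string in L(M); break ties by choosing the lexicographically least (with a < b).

A breadth-first search from s0 reaches an accepting state first via the path s0 → s3 → s5 → s4 → s1 on input aaaa.
No string of length < 4 is accepted (BFS exhausts all shorter strings without reaching an accepting state), and aaaa is the lexicographically least accepting string of length 4.

aaaa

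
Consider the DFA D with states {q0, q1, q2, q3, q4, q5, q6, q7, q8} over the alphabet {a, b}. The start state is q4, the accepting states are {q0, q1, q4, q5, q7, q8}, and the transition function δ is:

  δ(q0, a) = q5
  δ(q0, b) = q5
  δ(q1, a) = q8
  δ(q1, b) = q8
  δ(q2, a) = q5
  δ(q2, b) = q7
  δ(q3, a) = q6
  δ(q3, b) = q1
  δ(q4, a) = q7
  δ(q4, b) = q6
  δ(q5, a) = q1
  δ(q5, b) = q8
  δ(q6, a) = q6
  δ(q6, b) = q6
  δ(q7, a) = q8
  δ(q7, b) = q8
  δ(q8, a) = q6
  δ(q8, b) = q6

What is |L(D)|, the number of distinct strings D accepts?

The useful subgraph on states {q4, q7, q8} is acyclic, so L(D) is finite; the longest accepting path visits 3 useful states, giving maximum string length 2.
Counting accepting paths from q4 by length: 1 of length 0, 1 of length 1, 2 of length 2. Total 4.

4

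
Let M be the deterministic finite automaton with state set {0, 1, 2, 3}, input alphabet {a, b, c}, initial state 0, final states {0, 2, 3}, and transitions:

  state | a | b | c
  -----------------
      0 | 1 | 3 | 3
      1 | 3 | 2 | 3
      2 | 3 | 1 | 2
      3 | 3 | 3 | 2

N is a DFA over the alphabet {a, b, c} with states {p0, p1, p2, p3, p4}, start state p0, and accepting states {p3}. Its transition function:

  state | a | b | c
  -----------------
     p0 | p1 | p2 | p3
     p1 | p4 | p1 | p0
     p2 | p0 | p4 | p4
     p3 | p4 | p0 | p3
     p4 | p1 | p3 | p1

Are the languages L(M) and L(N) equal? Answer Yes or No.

The empty string ε is accepted by M but rejected by N.
So L(M) ≠ L(N).

No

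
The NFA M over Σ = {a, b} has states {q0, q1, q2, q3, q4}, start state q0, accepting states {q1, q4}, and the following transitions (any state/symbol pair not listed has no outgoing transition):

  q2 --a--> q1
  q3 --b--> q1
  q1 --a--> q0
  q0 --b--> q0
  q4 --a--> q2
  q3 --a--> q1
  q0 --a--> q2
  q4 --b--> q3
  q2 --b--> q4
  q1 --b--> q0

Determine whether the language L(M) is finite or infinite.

State q0 is reachable from the start and can reach an accepting state, and it lies on the cycle q0 → q0.
Traversing that cycle any number of times yields accepted strings of unbounded length, so the language is infinite.

infinite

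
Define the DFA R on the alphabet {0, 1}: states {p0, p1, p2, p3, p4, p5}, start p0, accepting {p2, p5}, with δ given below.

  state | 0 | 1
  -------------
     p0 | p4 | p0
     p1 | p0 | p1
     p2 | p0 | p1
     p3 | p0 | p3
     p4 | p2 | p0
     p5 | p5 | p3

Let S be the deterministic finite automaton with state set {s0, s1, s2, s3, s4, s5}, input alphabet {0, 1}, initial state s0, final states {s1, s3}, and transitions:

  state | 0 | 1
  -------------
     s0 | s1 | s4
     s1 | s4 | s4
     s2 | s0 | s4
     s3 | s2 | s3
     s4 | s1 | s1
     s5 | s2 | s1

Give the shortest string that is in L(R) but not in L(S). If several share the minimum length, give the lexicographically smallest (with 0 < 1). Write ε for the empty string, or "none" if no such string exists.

The string 00 is accepted by R but not by S.
No shorter string lies in the difference, and 00 is the lexicographically first length-2 string in L(R) \ L(S).

00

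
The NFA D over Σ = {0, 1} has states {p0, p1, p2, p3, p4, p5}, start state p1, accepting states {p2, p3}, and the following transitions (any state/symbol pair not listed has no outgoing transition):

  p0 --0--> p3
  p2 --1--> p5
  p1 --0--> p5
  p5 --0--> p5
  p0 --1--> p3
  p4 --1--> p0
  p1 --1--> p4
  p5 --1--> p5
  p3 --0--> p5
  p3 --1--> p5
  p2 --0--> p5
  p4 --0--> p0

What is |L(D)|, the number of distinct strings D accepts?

4

The useful subgraph on states {p0, p1, p3, p4} is acyclic, so L(D) is finite; the longest accepting path visits 4 useful states, giving maximum string length 3.
Counting accepting paths from p1 by length: 4 of length 3. Total 4.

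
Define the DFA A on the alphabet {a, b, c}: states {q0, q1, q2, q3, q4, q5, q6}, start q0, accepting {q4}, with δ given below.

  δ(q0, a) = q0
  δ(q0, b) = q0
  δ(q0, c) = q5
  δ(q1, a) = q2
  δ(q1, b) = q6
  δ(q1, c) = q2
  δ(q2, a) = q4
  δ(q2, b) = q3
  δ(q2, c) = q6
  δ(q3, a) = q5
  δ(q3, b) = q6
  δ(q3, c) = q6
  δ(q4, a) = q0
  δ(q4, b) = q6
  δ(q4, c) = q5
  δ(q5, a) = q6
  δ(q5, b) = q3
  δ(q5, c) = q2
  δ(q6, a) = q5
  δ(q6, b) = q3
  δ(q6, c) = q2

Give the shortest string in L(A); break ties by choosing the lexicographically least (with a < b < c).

A breadth-first search from q0 reaches an accepting state first via the path q0 → q5 → q2 → q4 on input cca.
No string of length < 3 is accepted (BFS exhausts all shorter strings without reaching an accepting state), and cca is the lexicographically least accepting string of length 3.

cca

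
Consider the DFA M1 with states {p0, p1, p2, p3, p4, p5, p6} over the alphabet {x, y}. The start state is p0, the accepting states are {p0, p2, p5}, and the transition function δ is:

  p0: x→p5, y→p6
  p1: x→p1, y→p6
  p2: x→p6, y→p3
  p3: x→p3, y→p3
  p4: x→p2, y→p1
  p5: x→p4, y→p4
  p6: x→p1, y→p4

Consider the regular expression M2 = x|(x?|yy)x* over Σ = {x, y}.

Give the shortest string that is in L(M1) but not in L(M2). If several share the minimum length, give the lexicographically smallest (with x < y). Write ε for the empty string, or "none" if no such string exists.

xyx

The string xyx is accepted by M1 but not by M2.
No shorter string lies in the difference, and xyx is the lexicographically first length-3 string in L(M1) \ L(M2).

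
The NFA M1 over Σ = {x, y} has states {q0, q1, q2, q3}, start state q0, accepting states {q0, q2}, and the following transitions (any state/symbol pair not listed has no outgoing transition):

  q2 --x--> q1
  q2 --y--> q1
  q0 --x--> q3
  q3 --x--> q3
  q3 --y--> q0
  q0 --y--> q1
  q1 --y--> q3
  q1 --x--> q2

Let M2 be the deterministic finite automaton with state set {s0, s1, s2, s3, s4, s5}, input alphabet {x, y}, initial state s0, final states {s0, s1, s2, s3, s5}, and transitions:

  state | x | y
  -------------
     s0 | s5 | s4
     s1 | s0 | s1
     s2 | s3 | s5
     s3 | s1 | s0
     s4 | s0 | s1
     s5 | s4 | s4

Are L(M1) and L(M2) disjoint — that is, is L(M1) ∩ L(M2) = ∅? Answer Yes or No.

The empty string ε is accepted by both M1 and M2.
Hence L(M1) ∩ L(M2) ≠ ∅.

No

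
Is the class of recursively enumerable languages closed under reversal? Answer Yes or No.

Yes

Reverse the input and run the recogniser for L on it; this accepts exactly Lᴿ.
So the recursively enumerable languages are closed under reversal.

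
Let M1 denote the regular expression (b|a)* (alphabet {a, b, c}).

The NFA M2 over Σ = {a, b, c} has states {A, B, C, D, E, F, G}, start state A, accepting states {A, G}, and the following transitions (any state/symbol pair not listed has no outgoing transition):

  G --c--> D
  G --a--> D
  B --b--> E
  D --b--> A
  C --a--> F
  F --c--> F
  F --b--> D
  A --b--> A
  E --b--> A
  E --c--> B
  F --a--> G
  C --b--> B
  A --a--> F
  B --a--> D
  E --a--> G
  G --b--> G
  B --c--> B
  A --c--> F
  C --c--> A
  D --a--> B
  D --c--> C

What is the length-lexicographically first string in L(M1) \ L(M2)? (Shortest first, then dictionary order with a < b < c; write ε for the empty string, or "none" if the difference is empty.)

a

The string a is accepted by M1 but not by M2.
No shorter string lies in the difference, and a is the lexicographically first length-1 string in L(M1) \ L(M2).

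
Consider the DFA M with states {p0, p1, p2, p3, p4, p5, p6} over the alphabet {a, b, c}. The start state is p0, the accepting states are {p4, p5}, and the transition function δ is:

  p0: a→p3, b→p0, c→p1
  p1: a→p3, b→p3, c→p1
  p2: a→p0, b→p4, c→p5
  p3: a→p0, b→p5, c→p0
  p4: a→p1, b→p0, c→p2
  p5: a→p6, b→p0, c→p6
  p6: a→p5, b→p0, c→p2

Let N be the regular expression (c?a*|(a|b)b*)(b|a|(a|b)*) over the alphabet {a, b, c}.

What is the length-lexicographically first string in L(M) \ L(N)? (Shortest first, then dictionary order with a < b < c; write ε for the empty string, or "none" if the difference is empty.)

abca

The string abca is accepted by M but not by N.
No shorter string lies in the difference, and abca is the lexicographically first length-4 string in L(M) \ L(N).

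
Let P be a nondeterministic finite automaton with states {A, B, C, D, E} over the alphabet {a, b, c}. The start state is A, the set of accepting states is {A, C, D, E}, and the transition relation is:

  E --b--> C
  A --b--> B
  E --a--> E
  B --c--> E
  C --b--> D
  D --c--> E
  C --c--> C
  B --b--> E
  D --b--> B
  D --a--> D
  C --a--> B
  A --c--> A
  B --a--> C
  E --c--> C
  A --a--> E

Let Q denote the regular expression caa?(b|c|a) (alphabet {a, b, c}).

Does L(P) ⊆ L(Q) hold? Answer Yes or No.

No

The empty string ε is in L(P) but not in L(Q).
So L(P) ⊄ L(Q).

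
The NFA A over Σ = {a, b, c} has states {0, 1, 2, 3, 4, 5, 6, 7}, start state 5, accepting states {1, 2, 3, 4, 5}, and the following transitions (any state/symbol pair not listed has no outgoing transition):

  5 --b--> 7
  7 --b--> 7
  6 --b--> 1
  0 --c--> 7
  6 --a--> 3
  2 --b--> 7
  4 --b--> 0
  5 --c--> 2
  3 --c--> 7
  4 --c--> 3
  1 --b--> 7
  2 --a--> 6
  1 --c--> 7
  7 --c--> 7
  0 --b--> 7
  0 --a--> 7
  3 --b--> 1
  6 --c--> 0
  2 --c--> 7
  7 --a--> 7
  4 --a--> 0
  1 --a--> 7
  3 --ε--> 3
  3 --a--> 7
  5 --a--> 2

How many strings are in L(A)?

The useful subgraph on states {1, 2, 3, 5, 6} is acyclic, so L(A) is finite; the longest accepting path visits 5 useful states, giving maximum string length 4.
Counting accepting paths from 5 by length: 1 of length 0, 2 of length 1, 4 of length 3, 2 of length 4. Total 9.

9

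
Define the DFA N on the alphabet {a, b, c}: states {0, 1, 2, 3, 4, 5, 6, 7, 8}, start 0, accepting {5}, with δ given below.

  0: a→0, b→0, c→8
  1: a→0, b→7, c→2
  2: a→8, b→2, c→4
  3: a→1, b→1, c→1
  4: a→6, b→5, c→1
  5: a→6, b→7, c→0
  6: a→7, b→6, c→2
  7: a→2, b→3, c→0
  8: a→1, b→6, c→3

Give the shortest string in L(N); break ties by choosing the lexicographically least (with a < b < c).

A breadth-first search from 0 reaches an accepting state first via the path 0 → 8 → 1 → 2 → 4 → 5 on input caccb.
No string of length < 5 is accepted (BFS exhausts all shorter strings without reaching an accepting state), and caccb is the lexicographically least accepting string of length 5.

caccb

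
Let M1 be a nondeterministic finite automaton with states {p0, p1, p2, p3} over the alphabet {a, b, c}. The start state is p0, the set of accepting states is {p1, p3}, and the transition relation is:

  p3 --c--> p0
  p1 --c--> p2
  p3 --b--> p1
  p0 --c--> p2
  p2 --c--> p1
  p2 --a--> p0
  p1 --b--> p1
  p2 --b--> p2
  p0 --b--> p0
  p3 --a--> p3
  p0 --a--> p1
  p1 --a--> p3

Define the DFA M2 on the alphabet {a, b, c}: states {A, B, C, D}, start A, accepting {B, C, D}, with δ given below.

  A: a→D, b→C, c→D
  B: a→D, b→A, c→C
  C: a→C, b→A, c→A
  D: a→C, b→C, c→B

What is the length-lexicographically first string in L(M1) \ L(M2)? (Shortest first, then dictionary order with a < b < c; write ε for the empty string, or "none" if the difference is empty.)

aab

The string aab is accepted by M1 but not by M2.
No shorter string lies in the difference, and aab is the lexicographically first length-3 string in L(M1) \ L(M2).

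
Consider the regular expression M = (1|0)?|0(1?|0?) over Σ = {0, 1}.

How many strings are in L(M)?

5

The expression has no Kleene star, so L(M) is finite. Expanding the alternatives gives {ε, 0, 1, 00, 01}.
That is 1 of length 0, 2 of length 1, 2 of length 2: 5 strings in all.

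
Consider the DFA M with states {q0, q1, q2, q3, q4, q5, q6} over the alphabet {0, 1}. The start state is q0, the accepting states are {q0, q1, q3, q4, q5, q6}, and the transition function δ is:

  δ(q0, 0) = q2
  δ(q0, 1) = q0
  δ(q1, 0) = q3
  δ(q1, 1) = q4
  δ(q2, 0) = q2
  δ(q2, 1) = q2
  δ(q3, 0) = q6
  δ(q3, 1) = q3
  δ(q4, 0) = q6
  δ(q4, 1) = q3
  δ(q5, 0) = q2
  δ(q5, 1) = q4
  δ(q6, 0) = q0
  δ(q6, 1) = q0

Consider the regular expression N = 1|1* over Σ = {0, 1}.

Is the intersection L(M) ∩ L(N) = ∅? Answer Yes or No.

The empty string ε is accepted by both M and N.
Hence L(M) ∩ L(N) ≠ ∅.

No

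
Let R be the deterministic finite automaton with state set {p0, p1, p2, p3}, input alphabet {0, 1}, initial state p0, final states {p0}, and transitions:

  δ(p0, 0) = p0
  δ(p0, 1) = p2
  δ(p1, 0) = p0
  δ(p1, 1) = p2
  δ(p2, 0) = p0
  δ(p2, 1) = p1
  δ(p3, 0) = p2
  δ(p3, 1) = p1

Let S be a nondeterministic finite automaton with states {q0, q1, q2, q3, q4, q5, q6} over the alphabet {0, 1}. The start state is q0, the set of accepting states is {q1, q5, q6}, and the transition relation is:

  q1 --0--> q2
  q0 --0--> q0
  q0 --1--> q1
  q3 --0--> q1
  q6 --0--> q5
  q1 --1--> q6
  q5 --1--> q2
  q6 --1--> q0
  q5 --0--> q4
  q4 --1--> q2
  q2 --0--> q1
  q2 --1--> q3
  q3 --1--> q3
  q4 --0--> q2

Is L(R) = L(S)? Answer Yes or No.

No

The empty string ε is accepted by R but rejected by S.
So L(R) ≠ L(S).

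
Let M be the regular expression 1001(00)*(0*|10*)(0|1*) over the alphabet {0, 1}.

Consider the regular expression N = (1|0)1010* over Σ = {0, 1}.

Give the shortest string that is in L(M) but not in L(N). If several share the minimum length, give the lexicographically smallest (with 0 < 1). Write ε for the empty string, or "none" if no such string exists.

The string 1001 is accepted by M but not by N.
No shorter string lies in the difference, and 1001 is the lexicographically first length-4 string in L(M) \ L(N).

1001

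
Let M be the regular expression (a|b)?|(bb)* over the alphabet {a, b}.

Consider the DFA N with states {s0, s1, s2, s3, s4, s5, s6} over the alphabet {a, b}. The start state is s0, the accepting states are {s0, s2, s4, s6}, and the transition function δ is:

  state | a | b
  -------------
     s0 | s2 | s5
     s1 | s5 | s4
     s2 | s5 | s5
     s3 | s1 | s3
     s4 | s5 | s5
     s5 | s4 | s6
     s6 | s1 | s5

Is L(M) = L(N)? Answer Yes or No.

No

The string b is accepted by M but rejected by N.
So L(M) ≠ L(N).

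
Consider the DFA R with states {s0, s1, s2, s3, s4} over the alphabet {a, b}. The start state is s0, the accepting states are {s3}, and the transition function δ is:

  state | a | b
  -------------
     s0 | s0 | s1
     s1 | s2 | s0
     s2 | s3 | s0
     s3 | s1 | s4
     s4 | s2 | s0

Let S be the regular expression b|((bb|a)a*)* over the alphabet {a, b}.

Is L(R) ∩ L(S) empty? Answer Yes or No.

Converting the expression S to a DFA (subset construction, then merging equivalent states) gives the minimal DFA with states {r0, r1, r2, r3, r4}, start state r0, accepting states {r0, r1, r2} and transitions r0: a→r1, b→r2; r1: a→r1, b→r3; r2: a→r4, b→r1; r3: a→r4, b→r1; r4: a→r4, b→r4.
Exploring the product automaton R × S from the start pair (s0, r0), following both machines on each input symbol, reaches 9 state pairs: (s0, r0), (s0, r1), (s1, r2), (s1, r3), (s2, r4), (s3, r4), (s0, r4), (s1, r4), (s4, r4).
R accepts in {s3} and S accepts in {r0, r1, r2}; no reachable pair has both components accepting, so no string drives both machines to acceptance simultaneously and L(R) ∩ L(S) = ∅.
So no string is accepted by both, and the intersection is empty.

Yes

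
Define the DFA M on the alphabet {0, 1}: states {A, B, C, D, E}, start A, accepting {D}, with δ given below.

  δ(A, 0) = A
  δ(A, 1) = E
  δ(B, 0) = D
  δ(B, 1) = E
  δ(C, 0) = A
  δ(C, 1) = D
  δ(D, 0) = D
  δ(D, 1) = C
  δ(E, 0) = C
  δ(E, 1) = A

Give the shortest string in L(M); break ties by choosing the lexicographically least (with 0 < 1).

A breadth-first search from A reaches an accepting state first via the path A → E → C → D on input 101.
No string of length < 3 is accepted (BFS exhausts all shorter strings without reaching an accepting state), and 101 is the lexicographically least accepting string of length 3.

101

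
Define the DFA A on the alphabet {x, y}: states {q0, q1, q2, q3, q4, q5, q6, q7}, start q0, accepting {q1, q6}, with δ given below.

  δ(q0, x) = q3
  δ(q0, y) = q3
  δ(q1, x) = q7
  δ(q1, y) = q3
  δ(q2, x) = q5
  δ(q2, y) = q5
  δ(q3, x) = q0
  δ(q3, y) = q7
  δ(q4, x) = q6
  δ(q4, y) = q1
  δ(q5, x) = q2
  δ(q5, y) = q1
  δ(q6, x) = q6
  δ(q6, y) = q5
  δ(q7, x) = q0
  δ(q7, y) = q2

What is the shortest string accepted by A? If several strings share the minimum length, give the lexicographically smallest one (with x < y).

xyyxy

A breadth-first search from q0 reaches an accepting state first via the path q0 → q3 → q7 → q2 → q5 → q1 on input xyyxy.
No string of length < 5 is accepted (BFS exhausts all shorter strings without reaching an accepting state), and xyyxy is the lexicographically least accepting string of length 5.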